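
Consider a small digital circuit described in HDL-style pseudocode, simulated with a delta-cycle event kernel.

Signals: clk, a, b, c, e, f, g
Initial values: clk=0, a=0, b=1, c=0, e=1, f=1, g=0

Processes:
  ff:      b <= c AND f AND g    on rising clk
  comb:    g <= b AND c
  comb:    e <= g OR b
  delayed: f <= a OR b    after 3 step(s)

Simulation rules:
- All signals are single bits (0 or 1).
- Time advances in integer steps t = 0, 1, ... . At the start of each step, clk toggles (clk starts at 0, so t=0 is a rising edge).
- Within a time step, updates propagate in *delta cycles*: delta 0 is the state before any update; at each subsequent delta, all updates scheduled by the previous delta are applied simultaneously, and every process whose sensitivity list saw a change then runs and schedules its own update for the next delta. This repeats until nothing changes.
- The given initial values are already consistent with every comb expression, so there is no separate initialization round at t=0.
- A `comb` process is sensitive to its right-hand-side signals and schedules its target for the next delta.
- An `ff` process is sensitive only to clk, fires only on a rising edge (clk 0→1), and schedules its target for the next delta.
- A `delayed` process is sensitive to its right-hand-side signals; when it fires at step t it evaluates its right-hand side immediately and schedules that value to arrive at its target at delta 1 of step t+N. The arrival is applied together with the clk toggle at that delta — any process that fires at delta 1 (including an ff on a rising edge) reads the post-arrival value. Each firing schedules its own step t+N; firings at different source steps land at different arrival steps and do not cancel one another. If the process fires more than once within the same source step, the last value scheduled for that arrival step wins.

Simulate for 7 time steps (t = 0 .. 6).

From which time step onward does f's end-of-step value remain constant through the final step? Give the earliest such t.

3

t=0 Δ0: c=0 a=0 clk=0 e=1 f=1 g=0 b=1
  Δ1: clk:0→1
  Δ2: b:1→0
  Δ3: e:1→0
  (3Δ to stable)
t=1 Δ0: c=0 a=0 clk=1 e=0 f=1 g=0 b=0
  Δ1: clk:1→0
  (1Δ to stable)
t=2 Δ0: c=0 a=0 clk=0 e=0 f=1 g=0 b=0
  Δ1: clk:0→1
  (1Δ to stable)
t=3 Δ0: c=0 a=0 clk=1 e=0 f=1 g=0 b=0
  Δ1: clk:1→0, f:1→0
  (1Δ to stable)
t=4 Δ0: c=0 a=0 clk=0 e=0 f=0 g=0 b=0
  Δ1: clk:0→1
  (1Δ to stable)
t=5 Δ0: c=0 a=0 clk=1 e=0 f=0 g=0 b=0
  Δ1: clk:1→0
  (1Δ to stable)
t=6 Δ0: c=0 a=0 clk=0 e=0 f=0 g=0 b=0
  Δ1: clk:0→1
  (1Δ to stable)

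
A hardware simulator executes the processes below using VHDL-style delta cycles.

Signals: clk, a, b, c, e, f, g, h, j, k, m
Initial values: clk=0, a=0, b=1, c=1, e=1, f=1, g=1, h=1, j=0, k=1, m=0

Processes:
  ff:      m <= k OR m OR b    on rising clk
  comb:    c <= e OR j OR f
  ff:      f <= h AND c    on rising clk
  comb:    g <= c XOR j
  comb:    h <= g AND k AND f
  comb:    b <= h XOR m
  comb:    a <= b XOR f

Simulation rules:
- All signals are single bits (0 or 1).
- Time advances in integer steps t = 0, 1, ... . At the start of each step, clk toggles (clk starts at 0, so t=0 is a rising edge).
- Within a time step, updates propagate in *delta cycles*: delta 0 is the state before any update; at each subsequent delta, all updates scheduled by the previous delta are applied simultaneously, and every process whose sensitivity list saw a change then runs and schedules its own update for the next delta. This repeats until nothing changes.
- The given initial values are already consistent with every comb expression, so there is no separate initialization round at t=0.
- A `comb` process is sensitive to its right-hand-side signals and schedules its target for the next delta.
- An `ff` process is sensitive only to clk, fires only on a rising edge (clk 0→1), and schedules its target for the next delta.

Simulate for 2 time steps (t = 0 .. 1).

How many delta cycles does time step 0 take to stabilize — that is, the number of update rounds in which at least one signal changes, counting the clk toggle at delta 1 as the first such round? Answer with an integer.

4

t=0 Δ0: m=0 b=1 a=0 c=1 f=1 j=0 k=1 h=1 e=1 clk=0 g=1
  Δ1: clk:0→1
  Δ2: m:0→1
  Δ3: b:1→0
  Δ4: a:0→1
  (4Δ to stable)
t=1 Δ0: m=1 b=0 a=1 c=1 f=1 j=0 k=1 h=1 e=1 clk=1 g=1
  Δ1: clk:1→0
  (1Δ to stable)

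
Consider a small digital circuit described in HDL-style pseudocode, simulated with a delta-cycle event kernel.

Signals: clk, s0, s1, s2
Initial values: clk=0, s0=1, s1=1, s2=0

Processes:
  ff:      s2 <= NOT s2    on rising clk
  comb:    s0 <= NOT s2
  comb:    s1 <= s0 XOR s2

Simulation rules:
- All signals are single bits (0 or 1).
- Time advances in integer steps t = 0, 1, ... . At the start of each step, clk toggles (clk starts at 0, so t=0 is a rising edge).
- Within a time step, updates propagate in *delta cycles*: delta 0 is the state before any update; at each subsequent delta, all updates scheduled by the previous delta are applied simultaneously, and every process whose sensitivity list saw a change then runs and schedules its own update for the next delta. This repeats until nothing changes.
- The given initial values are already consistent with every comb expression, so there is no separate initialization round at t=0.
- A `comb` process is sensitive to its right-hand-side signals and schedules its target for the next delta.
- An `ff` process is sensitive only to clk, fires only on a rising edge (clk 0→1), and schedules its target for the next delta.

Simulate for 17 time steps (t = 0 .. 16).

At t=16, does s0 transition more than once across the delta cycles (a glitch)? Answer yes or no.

no

[bits: s2,s1,clk,s0]
t=0: Δ0=0101 Δ1=0111 Δ2=1111 Δ3=1010 Δ4=1110 | 4Δ
t=1: Δ0=1110 Δ1=1100 | 1Δ
t=2: Δ0=1100 Δ1=1110 Δ2=0110 Δ3=0011 Δ4=0111 | 4Δ
t=3: Δ0=0111 Δ1=0101 | 1Δ
t=4: Δ0=0101 Δ1=0111 Δ2=1111 Δ3=1010 Δ4=1110 | 4Δ
t=5: Δ0=1110 Δ1=1100 | 1Δ
t=6: Δ0=1100 Δ1=1110 Δ2=0110 Δ3=0011 Δ4=0111 | 4Δ
t=7: Δ0=0111 Δ1=0101 | 1Δ
t=8: Δ0=0101 Δ1=0111 Δ2=1111 Δ3=1010 Δ4=1110 | 4Δ
t=9: Δ0=1110 Δ1=1100 | 1Δ
t=10: Δ0=1100 Δ1=1110 Δ2=0110 Δ3=0011 Δ4=0111 | 4Δ
t=11: Δ0=0111 Δ1=0101 | 1Δ
t=12: Δ0=0101 Δ1=0111 Δ2=1111 Δ3=1010 Δ4=1110 | 4Δ
t=13: Δ0=1110 Δ1=1100 | 1Δ
t=14: Δ0=1100 Δ1=1110 Δ2=0110 Δ3=0011 Δ4=0111 | 4Δ
t=15: Δ0=0111 Δ1=0101 | 1Δ
t=16: Δ0=0101 Δ1=0111 Δ2=1111 Δ3=1010 Δ4=1110 | 4Δ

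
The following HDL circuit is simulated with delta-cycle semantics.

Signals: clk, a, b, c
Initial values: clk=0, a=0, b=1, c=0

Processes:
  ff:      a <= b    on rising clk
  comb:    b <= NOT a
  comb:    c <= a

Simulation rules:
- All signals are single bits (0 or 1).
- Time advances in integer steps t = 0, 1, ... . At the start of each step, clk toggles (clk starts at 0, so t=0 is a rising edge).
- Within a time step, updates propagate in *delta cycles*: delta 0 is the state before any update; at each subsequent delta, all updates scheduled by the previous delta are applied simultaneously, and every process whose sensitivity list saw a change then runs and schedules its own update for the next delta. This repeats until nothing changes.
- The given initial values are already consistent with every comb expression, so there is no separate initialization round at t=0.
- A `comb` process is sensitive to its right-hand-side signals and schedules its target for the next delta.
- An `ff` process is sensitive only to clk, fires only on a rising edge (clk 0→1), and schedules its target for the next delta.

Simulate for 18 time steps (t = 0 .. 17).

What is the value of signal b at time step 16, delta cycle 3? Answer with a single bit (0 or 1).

t0.Δ0 clk=0 c=0 a=0 b=1
t0.Δ1 clk=1 c=0 a=0 b=1
t0.Δ2 clk=1 c=0 a=1 b=1
t0.Δ3 clk=1 c=1 a=1 b=0
t1.Δ0 clk=1 c=1 a=1 b=0
t1.Δ1 clk=0 c=1 a=1 b=0
t2.Δ0 clk=0 c=1 a=1 b=0
t2.Δ1 clk=1 c=1 a=1 b=0
t2.Δ2 clk=1 c=1 a=0 b=0
t2.Δ3 clk=1 c=0 a=0 b=1
t3.Δ0 clk=1 c=0 a=0 b=1
t3.Δ1 clk=0 c=0 a=0 b=1
t4.Δ0 clk=0 c=0 a=0 b=1
t4.Δ1 clk=1 c=0 a=0 b=1
t4.Δ2 clk=1 c=0 a=1 b=1
t4.Δ3 clk=1 c=1 a=1 b=0
t5.Δ0 clk=1 c=1 a=1 b=0
t5.Δ1 clk=0 c=1 a=1 b=0
t6.Δ0 clk=0 c=1 a=1 b=0
t6.Δ1 clk=1 c=1 a=1 b=0
t6.Δ2 clk=1 c=1 a=0 b=0
t6.Δ3 clk=1 c=0 a=0 b=1
t7.Δ0 clk=1 c=0 a=0 b=1
t7.Δ1 clk=0 c=0 a=0 b=1
t8.Δ0 clk=0 c=0 a=0 b=1
t8.Δ1 clk=1 c=0 a=0 b=1
t8.Δ2 clk=1 c=0 a=1 b=1
t8.Δ3 clk=1 c=1 a=1 b=0
t9.Δ0 clk=1 c=1 a=1 b=0
t9.Δ1 clk=0 c=1 a=1 b=0
t10.Δ0 clk=0 c=1 a=1 b=0
t10.Δ1 clk=1 c=1 a=1 b=0
t10.Δ2 clk=1 c=1 a=0 b=0
t10.Δ3 clk=1 c=0 a=0 b=1
t11.Δ0 clk=1 c=0 a=0 b=1
t11.Δ1 clk=0 c=0 a=0 b=1
t12.Δ0 clk=0 c=0 a=0 b=1
t12.Δ1 clk=1 c=0 a=0 b=1
t12.Δ2 clk=1 c=0 a=1 b=1
t12.Δ3 clk=1 c=1 a=1 b=0
t13.Δ0 clk=1 c=1 a=1 b=0
t13.Δ1 clk=0 c=1 a=1 b=0
t14.Δ0 clk=0 c=1 a=1 b=0
t14.Δ1 clk=1 c=1 a=1 b=0
t14.Δ2 clk=1 c=1 a=0 b=0
t14.Δ3 clk=1 c=0 a=0 b=1
t15.Δ0 clk=1 c=0 a=0 b=1
t15.Δ1 clk=0 c=0 a=0 b=1
t16.Δ0 clk=0 c=0 a=0 b=1
t16.Δ1 clk=1 c=0 a=0 b=1
t16.Δ2 clk=1 c=0 a=1 b=1
t16.Δ3 clk=1 c=1 a=1 b=0
t17.Δ0 clk=1 c=1 a=1 b=0
t17.Δ1 clk=0 c=1 a=1 b=0

0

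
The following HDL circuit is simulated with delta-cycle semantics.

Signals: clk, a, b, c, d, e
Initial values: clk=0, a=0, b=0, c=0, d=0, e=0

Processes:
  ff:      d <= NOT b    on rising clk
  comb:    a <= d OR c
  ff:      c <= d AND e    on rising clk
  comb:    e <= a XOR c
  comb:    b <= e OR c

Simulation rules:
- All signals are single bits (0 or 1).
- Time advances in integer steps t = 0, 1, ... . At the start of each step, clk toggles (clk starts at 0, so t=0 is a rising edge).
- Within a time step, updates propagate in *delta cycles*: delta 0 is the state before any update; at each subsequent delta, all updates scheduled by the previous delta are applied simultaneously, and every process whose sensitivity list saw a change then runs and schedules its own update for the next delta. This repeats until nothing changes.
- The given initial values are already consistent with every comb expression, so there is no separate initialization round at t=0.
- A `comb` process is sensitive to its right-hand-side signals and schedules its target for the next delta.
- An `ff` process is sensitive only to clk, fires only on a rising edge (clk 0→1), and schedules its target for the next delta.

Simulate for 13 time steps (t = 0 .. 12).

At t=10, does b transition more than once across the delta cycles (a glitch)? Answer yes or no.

yes

[bits: d,e,b,clk,c,a]
t=0: Δ0=000000 Δ1=000100 Δ2=100100 Δ3=100101 Δ4=110101 Δ5=111101 | 5Δ
t=1: Δ0=111101 Δ1=111001 | 1Δ
t=2: Δ0=111001 Δ1=111101 Δ2=011111 Δ3=001111 | 3Δ
t=3: Δ0=001111 Δ1=001011 | 1Δ
t=4: Δ0=001011 Δ1=001111 Δ2=001101 Δ3=010100 Δ4=001100 Δ5=000100 | 5Δ
t=5: Δ0=000100 Δ1=000000 | 1Δ
t=6: Δ0=000000 Δ1=000100 Δ2=100100 Δ3=100101 Δ4=110101 Δ5=111101 | 5Δ
t=7: Δ0=111101 Δ1=111001 | 1Δ
t=8: Δ0=111001 Δ1=111101 Δ2=011111 Δ3=001111 | 3Δ
t=9: Δ0=001111 Δ1=001011 | 1Δ
t=10: Δ0=001011 Δ1=001111 Δ2=001101 Δ3=010100 Δ4=001100 Δ5=000100 | 5Δ
t=11: Δ0=000100 Δ1=000000 | 1Δ
t=12: Δ0=000000 Δ1=000100 Δ2=100100 Δ3=100101 Δ4=110101 Δ5=111101 | 5Δ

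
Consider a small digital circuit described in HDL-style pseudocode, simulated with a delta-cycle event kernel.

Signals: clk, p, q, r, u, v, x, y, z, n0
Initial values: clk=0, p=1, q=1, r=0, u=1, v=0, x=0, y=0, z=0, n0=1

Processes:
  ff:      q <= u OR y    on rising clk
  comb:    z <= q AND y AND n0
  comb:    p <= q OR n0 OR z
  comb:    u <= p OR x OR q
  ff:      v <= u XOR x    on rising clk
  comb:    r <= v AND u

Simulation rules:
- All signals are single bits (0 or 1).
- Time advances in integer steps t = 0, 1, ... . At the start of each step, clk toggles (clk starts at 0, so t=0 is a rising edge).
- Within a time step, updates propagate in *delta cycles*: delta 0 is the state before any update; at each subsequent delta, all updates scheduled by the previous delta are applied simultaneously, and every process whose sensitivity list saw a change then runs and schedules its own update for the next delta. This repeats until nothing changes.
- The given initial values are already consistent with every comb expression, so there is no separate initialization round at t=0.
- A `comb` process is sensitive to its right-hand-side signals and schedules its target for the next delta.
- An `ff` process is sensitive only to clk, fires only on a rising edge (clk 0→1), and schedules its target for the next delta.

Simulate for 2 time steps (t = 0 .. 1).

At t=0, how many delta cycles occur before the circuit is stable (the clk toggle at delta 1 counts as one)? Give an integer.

t=0 Δ0: x=0 q=1 v=0 clk=0 y=0 u=1 r=0 n0=1 z=0 p=1
  Δ1: clk:0→1
  Δ2: v:0→1
  Δ3: r:0→1
  (3Δ to stable)
t=1 Δ0: x=0 q=1 v=1 clk=1 y=0 u=1 r=1 n0=1 z=0 p=1
  Δ1: clk:1→0
  (1Δ to stable)

3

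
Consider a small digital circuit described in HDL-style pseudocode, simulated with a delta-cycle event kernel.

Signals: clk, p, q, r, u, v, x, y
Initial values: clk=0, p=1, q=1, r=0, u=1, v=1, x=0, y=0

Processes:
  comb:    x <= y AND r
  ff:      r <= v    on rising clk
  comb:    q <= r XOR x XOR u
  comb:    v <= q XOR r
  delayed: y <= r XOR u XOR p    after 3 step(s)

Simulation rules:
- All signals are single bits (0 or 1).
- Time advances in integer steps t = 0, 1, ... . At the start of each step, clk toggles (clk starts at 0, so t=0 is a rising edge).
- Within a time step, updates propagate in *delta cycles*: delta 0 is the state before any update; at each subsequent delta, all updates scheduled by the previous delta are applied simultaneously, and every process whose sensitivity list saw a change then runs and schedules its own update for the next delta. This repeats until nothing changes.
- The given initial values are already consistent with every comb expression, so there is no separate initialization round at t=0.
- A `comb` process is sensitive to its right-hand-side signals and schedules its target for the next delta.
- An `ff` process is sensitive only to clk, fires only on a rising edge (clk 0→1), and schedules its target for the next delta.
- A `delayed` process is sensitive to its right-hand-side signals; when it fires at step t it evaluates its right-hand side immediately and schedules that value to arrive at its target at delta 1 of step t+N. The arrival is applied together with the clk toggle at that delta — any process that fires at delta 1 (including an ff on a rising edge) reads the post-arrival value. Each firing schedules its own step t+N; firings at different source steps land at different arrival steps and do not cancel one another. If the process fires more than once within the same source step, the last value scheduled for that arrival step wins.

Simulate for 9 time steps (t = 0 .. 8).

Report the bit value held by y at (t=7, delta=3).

[bits: x,y,p,q,v,clk,u,r]
t=0: Δ0=00111010 Δ1=00111110 Δ2=00111111 Δ3=00100111 Δ4=00101111 | 4Δ
t=1: Δ0=00101111 Δ1=00101011 | 1Δ
t=2: Δ0=00101011 Δ1=00101111 | 1Δ
t=3: Δ0=00101111 Δ1=01101011 Δ2=11101011 Δ3=11111011 Δ4=11110011 | 4Δ
t=4: Δ0=11110011 Δ1=11110111 Δ2=11110110 Δ3=01101110 Δ4=01110110 Δ5=01111110 | 5Δ
t=5: Δ0=01111110 Δ1=01111010 | 1Δ
t=6: Δ0=01111010 Δ1=01111110 Δ2=01111111 Δ3=11100111 Δ4=11111111 Δ5=11110111 | 5Δ
t=7: Δ0=11110111 Δ1=10110011 Δ2=00110011 Δ3=00100011 Δ4=00101011 | 4Δ
t=8: Δ0=00101011 Δ1=00101111 | 1Δ

0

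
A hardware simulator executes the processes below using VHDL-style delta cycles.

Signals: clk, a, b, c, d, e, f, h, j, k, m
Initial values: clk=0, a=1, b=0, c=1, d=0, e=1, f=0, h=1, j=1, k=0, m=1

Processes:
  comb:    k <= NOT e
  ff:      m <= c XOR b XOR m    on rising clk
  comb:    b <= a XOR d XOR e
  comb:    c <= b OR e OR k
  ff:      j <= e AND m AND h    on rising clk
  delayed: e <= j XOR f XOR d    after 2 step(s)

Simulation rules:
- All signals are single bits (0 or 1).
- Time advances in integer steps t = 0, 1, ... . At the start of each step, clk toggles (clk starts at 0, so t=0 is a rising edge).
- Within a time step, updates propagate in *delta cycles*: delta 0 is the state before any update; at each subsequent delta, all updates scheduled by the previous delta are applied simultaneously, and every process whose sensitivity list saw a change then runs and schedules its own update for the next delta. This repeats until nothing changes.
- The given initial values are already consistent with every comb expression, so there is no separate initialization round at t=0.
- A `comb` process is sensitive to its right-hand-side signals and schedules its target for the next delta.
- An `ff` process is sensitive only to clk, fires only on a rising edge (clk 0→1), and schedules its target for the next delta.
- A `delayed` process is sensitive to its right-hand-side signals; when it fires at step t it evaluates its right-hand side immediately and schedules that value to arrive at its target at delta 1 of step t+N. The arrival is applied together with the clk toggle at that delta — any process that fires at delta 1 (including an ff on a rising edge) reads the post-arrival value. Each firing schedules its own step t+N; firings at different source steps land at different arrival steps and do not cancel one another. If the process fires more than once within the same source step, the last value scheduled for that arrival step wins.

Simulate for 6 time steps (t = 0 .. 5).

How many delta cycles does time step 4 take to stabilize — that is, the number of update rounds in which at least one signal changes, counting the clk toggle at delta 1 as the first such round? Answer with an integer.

3

t0.Δ0 clk=0 c=1 k=0 m=1 f=0 b=0 j=1 h=1 a=1 d=0 e=1
t0.Δ1 clk=1 c=1 k=0 m=1 f=0 b=0 j=1 h=1 a=1 d=0 e=1
t0.Δ2 clk=1 c=1 k=0 m=0 f=0 b=0 j=1 h=1 a=1 d=0 e=1
t1.Δ0 clk=1 c=1 k=0 m=0 f=0 b=0 j=1 h=1 a=1 d=0 e=1
t1.Δ1 clk=0 c=1 k=0 m=0 f=0 b=0 j=1 h=1 a=1 d=0 e=1
t2.Δ0 clk=0 c=1 k=0 m=0 f=0 b=0 j=1 h=1 a=1 d=0 e=1
t2.Δ1 clk=1 c=1 k=0 m=0 f=0 b=0 j=1 h=1 a=1 d=0 e=1
t2.Δ2 clk=1 c=1 k=0 m=1 f=0 b=0 j=0 h=1 a=1 d=0 e=1
t3.Δ0 clk=1 c=1 k=0 m=1 f=0 b=0 j=0 h=1 a=1 d=0 e=1
t3.Δ1 clk=0 c=1 k=0 m=1 f=0 b=0 j=0 h=1 a=1 d=0 e=1
t4.Δ0 clk=0 c=1 k=0 m=1 f=0 b=0 j=0 h=1 a=1 d=0 e=1
t4.Δ1 clk=1 c=1 k=0 m=1 f=0 b=0 j=0 h=1 a=1 d=0 e=0
t4.Δ2 clk=1 c=0 k=1 m=0 f=0 b=1 j=0 h=1 a=1 d=0 e=0
t4.Δ3 clk=1 c=1 k=1 m=0 f=0 b=1 j=0 h=1 a=1 d=0 e=0
t5.Δ0 clk=1 c=1 k=1 m=0 f=0 b=1 j=0 h=1 a=1 d=0 e=0
t5.Δ1 clk=0 c=1 k=1 m=0 f=0 b=1 j=0 h=1 a=1 d=0 e=0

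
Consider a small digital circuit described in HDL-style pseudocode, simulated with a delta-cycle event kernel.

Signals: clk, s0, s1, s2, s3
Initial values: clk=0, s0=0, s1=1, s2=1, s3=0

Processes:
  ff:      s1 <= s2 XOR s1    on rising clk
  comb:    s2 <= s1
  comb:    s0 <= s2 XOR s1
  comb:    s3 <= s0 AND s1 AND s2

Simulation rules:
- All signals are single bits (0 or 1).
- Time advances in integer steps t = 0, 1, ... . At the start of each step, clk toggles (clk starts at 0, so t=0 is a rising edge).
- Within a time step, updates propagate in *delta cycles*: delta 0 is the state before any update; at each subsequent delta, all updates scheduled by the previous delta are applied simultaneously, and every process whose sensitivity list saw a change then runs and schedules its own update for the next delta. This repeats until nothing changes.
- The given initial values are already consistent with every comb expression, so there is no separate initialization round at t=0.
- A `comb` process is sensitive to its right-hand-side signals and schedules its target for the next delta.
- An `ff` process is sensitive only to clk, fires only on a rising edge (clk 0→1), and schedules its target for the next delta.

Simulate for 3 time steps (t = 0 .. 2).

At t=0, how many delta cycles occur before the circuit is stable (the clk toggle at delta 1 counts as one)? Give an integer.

4

t=0 Δ0: s0=0 clk=0 s1=1 s2=1 s3=0
  Δ1: clk:0→1
  Δ2: s1:1→0
  Δ3: s0:0→1, s2:1→0
  Δ4: s0:1→0
  (4Δ to stable)
t=1 Δ0: s0=0 clk=1 s1=0 s2=0 s3=0
  Δ1: clk:1→0
  (1Δ to stable)
t=2 Δ0: s0=0 clk=0 s1=0 s2=0 s3=0
  Δ1: clk:0→1
  (1Δ to stable)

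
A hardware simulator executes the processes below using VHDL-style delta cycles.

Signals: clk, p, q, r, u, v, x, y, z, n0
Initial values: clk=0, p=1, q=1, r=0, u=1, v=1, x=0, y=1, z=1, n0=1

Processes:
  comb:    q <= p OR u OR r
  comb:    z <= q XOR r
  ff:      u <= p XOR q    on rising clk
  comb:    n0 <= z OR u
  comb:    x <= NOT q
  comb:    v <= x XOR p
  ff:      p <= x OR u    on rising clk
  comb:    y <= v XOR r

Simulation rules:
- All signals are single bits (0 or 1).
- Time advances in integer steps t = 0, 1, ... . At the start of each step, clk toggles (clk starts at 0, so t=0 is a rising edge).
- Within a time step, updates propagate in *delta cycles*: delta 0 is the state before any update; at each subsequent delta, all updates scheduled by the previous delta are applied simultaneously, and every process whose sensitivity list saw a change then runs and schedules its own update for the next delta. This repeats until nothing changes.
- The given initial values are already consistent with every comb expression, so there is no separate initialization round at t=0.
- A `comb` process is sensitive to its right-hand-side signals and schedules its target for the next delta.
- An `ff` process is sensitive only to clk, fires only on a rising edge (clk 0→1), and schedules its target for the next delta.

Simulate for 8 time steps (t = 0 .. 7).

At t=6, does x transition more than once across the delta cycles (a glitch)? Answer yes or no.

no

t0.Δ0 y=1 z=1 r=0 u=1 q=1 v=1 p=1 n0=1 x=0 clk=0
t0.Δ1 y=1 z=1 r=0 u=1 q=1 v=1 p=1 n0=1 x=0 clk=1
t0.Δ2 y=1 z=1 r=0 u=0 q=1 v=1 p=1 n0=1 x=0 clk=1
t1.Δ0 y=1 z=1 r=0 u=0 q=1 v=1 p=1 n0=1 x=0 clk=1
t1.Δ1 y=1 z=1 r=0 u=0 q=1 v=1 p=1 n0=1 x=0 clk=0
t2.Δ0 y=1 z=1 r=0 u=0 q=1 v=1 p=1 n0=1 x=0 clk=0
t2.Δ1 y=1 z=1 r=0 u=0 q=1 v=1 p=1 n0=1 x=0 clk=1
t2.Δ2 y=1 z=1 r=0 u=0 q=1 v=1 p=0 n0=1 x=0 clk=1
t2.Δ3 y=1 z=1 r=0 u=0 q=0 v=0 p=0 n0=1 x=0 clk=1
t2.Δ4 y=0 z=0 r=0 u=0 q=0 v=0 p=0 n0=1 x=1 clk=1
t2.Δ5 y=0 z=0 r=0 u=0 q=0 v=1 p=0 n0=0 x=1 clk=1
t2.Δ6 y=1 z=0 r=0 u=0 q=0 v=1 p=0 n0=0 x=1 clk=1
t3.Δ0 y=1 z=0 r=0 u=0 q=0 v=1 p=0 n0=0 x=1 clk=1
t3.Δ1 y=1 z=0 r=0 u=0 q=0 v=1 p=0 n0=0 x=1 clk=0
t4.Δ0 y=1 z=0 r=0 u=0 q=0 v=1 p=0 n0=0 x=1 clk=0
t4.Δ1 y=1 z=0 r=0 u=0 q=0 v=1 p=0 n0=0 x=1 clk=1
t4.Δ2 y=1 z=0 r=0 u=0 q=0 v=1 p=1 n0=0 x=1 clk=1
t4.Δ3 y=1 z=0 r=0 u=0 q=1 v=0 p=1 n0=0 x=1 clk=1
t4.Δ4 y=0 z=1 r=0 u=0 q=1 v=0 p=1 n0=0 x=0 clk=1
t4.Δ5 y=0 z=1 r=0 u=0 q=1 v=1 p=1 n0=1 x=0 clk=1
t4.Δ6 y=1 z=1 r=0 u=0 q=1 v=1 p=1 n0=1 x=0 clk=1
t5.Δ0 y=1 z=1 r=0 u=0 q=1 v=1 p=1 n0=1 x=0 clk=1
t5.Δ1 y=1 z=1 r=0 u=0 q=1 v=1 p=1 n0=1 x=0 clk=0
t6.Δ0 y=1 z=1 r=0 u=0 q=1 v=1 p=1 n0=1 x=0 clk=0
t6.Δ1 y=1 z=1 r=0 u=0 q=1 v=1 p=1 n0=1 x=0 clk=1
t6.Δ2 y=1 z=1 r=0 u=0 q=1 v=1 p=0 n0=1 x=0 clk=1
t6.Δ3 y=1 z=1 r=0 u=0 q=0 v=0 p=0 n0=1 x=0 clk=1
t6.Δ4 y=0 z=0 r=0 u=0 q=0 v=0 p=0 n0=1 x=1 clk=1
t6.Δ5 y=0 z=0 r=0 u=0 q=0 v=1 p=0 n0=0 x=1 clk=1
t6.Δ6 y=1 z=0 r=0 u=0 q=0 v=1 p=0 n0=0 x=1 clk=1
t7.Δ0 y=1 z=0 r=0 u=0 q=0 v=1 p=0 n0=0 x=1 clk=1
t7.Δ1 y=1 z=0 r=0 u=0 q=0 v=1 p=0 n0=0 x=1 clk=0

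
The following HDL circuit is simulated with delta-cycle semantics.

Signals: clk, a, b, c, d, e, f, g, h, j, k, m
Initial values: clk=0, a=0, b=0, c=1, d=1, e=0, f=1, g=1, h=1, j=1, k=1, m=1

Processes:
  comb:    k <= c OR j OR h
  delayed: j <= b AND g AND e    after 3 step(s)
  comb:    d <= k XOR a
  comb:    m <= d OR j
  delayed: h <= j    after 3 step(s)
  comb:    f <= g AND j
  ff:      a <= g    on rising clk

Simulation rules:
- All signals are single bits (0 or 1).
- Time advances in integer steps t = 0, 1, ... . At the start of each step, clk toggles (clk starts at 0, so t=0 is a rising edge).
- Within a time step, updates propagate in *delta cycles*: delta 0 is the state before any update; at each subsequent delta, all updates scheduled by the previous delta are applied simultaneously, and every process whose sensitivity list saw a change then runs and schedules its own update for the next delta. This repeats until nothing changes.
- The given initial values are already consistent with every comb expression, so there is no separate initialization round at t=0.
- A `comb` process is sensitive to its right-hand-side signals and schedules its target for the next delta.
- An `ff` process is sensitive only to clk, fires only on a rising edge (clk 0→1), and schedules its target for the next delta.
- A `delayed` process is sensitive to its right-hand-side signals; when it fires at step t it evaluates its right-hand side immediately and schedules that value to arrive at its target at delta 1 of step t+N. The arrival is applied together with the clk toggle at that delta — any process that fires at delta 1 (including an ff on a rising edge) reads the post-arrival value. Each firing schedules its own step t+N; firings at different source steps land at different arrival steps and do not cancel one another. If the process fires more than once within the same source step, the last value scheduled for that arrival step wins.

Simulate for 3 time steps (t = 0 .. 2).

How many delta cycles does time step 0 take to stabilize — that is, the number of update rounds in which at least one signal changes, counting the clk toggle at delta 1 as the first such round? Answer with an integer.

t=0 Δ0: clk=0 d=1 j=1 a=0 b=0 m=1 f=1 k=1 c=1 e=0 g=1 h=1
  Δ1: clk:0→1
  Δ2: a:0→1
  Δ3: d:1→0
  (3Δ to stable)
t=1 Δ0: clk=1 d=0 j=1 a=1 b=0 m=1 f=1 k=1 c=1 e=0 g=1 h=1
  Δ1: clk:1→0
  (1Δ to stable)
t=2 Δ0: clk=0 d=0 j=1 a=1 b=0 m=1 f=1 k=1 c=1 e=0 g=1 h=1
  Δ1: clk:0→1
  (1Δ to stable)

3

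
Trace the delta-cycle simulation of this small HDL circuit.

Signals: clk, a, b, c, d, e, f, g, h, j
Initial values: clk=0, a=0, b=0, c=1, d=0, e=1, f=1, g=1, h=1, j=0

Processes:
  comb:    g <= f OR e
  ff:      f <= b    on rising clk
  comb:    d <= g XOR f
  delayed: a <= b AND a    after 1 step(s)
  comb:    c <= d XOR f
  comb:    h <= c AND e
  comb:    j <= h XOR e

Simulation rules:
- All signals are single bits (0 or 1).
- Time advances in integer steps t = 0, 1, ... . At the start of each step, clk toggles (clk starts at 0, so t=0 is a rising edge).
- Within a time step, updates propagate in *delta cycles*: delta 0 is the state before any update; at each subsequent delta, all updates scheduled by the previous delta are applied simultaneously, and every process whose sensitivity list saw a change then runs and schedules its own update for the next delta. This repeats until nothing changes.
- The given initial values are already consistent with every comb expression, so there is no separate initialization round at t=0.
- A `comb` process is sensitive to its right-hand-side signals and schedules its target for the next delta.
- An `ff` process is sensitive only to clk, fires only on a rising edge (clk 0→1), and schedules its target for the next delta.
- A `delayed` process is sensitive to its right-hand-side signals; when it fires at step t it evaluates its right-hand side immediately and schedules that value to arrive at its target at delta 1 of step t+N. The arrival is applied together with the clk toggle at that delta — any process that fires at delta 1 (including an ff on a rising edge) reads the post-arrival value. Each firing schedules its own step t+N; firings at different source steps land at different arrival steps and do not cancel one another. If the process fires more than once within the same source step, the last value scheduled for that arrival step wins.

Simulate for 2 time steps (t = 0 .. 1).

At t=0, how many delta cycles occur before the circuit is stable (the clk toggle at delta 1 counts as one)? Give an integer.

6

t=0 Δ0: d=0 clk=0 e=1 g=1 j=0 b=0 c=1 f=1 a=0 h=1
  Δ1: clk:0→1
  Δ2: f:1→0
  Δ3: d:0→1, c:1→0
  Δ4: c:0→1, h:1→0
  Δ5: j:0→1, h:0→1
  Δ6: j:1→0
  (6Δ to stable)
t=1 Δ0: d=1 clk=1 e=1 g=1 j=0 b=0 c=1 f=0 a=0 h=1
  Δ1: clk:1→0
  (1Δ to stable)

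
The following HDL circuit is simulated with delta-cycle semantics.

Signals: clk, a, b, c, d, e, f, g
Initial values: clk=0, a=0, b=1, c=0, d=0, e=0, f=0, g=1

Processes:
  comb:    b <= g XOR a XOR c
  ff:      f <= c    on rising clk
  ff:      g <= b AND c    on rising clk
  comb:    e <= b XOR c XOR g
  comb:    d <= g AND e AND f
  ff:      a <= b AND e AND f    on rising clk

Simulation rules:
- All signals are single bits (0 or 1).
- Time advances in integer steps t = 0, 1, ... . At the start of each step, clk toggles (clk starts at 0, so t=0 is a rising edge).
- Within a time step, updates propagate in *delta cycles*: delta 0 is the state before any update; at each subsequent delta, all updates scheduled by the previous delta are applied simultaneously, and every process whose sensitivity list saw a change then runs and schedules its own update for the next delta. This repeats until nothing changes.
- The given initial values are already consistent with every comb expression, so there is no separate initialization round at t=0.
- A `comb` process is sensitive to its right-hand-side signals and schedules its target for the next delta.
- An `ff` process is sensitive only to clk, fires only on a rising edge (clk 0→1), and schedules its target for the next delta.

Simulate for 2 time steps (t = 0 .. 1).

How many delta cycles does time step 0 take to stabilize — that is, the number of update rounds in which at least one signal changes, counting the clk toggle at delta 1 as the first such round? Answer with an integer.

4

t=0 Δ0: d=0 b=1 clk=0 c=0 g=1 e=0 a=0 f=0
  Δ1: clk:0→1
  Δ2: g:1→0
  Δ3: b:1→0, e:0→1
  Δ4: e:1→0
  (4Δ to stable)
t=1 Δ0: d=0 b=0 clk=1 c=0 g=0 e=0 a=0 f=0
  Δ1: clk:1→0
  (1Δ to stable)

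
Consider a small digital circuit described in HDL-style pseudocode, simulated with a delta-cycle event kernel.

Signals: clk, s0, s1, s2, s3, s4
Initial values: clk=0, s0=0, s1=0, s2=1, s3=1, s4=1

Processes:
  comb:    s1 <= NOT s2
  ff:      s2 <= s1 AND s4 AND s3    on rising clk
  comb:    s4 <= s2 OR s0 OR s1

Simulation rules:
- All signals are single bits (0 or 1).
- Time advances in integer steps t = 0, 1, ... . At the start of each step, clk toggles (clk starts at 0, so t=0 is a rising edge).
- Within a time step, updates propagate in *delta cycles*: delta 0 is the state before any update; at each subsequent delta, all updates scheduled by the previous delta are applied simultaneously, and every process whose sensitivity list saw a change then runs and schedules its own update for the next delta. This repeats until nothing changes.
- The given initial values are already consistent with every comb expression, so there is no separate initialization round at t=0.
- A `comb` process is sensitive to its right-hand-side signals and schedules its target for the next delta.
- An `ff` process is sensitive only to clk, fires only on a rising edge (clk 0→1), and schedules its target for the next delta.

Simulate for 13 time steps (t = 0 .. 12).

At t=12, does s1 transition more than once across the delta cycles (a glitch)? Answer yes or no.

no

t0.Δ0 clk=0 s4=1 s2=1 s0=0 s1=0 s3=1
t0.Δ1 clk=1 s4=1 s2=1 s0=0 s1=0 s3=1
t0.Δ2 clk=1 s4=1 s2=0 s0=0 s1=0 s3=1
t0.Δ3 clk=1 s4=0 s2=0 s0=0 s1=1 s3=1
t0.Δ4 clk=1 s4=1 s2=0 s0=0 s1=1 s3=1
t1.Δ0 clk=1 s4=1 s2=0 s0=0 s1=1 s3=1
t1.Δ1 clk=0 s4=1 s2=0 s0=0 s1=1 s3=1
t2.Δ0 clk=0 s4=1 s2=0 s0=0 s1=1 s3=1
t2.Δ1 clk=1 s4=1 s2=0 s0=0 s1=1 s3=1
t2.Δ2 clk=1 s4=1 s2=1 s0=0 s1=1 s3=1
t2.Δ3 clk=1 s4=1 s2=1 s0=0 s1=0 s3=1
t3.Δ0 clk=1 s4=1 s2=1 s0=0 s1=0 s3=1
t3.Δ1 clk=0 s4=1 s2=1 s0=0 s1=0 s3=1
t4.Δ0 clk=0 s4=1 s2=1 s0=0 s1=0 s3=1
t4.Δ1 clk=1 s4=1 s2=1 s0=0 s1=0 s3=1
t4.Δ2 clk=1 s4=1 s2=0 s0=0 s1=0 s3=1
t4.Δ3 clk=1 s4=0 s2=0 s0=0 s1=1 s3=1
t4.Δ4 clk=1 s4=1 s2=0 s0=0 s1=1 s3=1
t5.Δ0 clk=1 s4=1 s2=0 s0=0 s1=1 s3=1
t5.Δ1 clk=0 s4=1 s2=0 s0=0 s1=1 s3=1
t6.Δ0 clk=0 s4=1 s2=0 s0=0 s1=1 s3=1
t6.Δ1 clk=1 s4=1 s2=0 s0=0 s1=1 s3=1
t6.Δ2 clk=1 s4=1 s2=1 s0=0 s1=1 s3=1
t6.Δ3 clk=1 s4=1 s2=1 s0=0 s1=0 s3=1
t7.Δ0 clk=1 s4=1 s2=1 s0=0 s1=0 s3=1
t7.Δ1 clk=0 s4=1 s2=1 s0=0 s1=0 s3=1
t8.Δ0 clk=0 s4=1 s2=1 s0=0 s1=0 s3=1
t8.Δ1 clk=1 s4=1 s2=1 s0=0 s1=0 s3=1
t8.Δ2 clk=1 s4=1 s2=0 s0=0 s1=0 s3=1
t8.Δ3 clk=1 s4=0 s2=0 s0=0 s1=1 s3=1
t8.Δ4 clk=1 s4=1 s2=0 s0=0 s1=1 s3=1
t9.Δ0 clk=1 s4=1 s2=0 s0=0 s1=1 s3=1
t9.Δ1 clk=0 s4=1 s2=0 s0=0 s1=1 s3=1
t10.Δ0 clk=0 s4=1 s2=0 s0=0 s1=1 s3=1
t10.Δ1 clk=1 s4=1 s2=0 s0=0 s1=1 s3=1
t10.Δ2 clk=1 s4=1 s2=1 s0=0 s1=1 s3=1
t10.Δ3 clk=1 s4=1 s2=1 s0=0 s1=0 s3=1
t11.Δ0 clk=1 s4=1 s2=1 s0=0 s1=0 s3=1
t11.Δ1 clk=0 s4=1 s2=1 s0=0 s1=0 s3=1
t12.Δ0 clk=0 s4=1 s2=1 s0=0 s1=0 s3=1
t12.Δ1 clk=1 s4=1 s2=1 s0=0 s1=0 s3=1
t12.Δ2 clk=1 s4=1 s2=0 s0=0 s1=0 s3=1
t12.Δ3 clk=1 s4=0 s2=0 s0=0 s1=1 s3=1
t12.Δ4 clk=1 s4=1 s2=0 s0=0 s1=1 s3=1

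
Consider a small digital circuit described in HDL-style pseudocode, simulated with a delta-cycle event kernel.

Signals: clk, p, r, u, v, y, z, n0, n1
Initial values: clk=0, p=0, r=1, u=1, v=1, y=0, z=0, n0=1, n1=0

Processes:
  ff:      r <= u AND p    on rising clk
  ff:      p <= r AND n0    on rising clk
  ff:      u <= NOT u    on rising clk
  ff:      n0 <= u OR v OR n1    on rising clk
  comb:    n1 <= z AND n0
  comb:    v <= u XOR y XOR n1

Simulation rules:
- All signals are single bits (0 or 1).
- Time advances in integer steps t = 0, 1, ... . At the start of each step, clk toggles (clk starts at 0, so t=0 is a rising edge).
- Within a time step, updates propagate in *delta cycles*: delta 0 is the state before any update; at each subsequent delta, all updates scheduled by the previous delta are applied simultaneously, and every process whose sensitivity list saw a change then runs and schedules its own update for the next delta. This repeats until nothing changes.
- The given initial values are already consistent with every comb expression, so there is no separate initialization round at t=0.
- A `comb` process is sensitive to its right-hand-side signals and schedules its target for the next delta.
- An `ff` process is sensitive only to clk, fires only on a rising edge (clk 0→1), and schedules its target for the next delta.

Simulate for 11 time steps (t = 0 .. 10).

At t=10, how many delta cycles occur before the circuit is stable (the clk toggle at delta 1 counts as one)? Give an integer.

3

[bits: r,clk,p,z,y,u,v,n0,n1]
t=0: Δ0=100001110 Δ1=110001110 Δ2=011000110 Δ3=011000010 | 3Δ
t=1: Δ0=011000010 Δ1=001000010 | 1Δ
t=2: Δ0=001000010 Δ1=011000010 Δ2=010001000 Δ3=010001100 | 3Δ
t=3: Δ0=010001100 Δ1=000001100 | 1Δ
t=4: Δ0=000001100 Δ1=010001100 Δ2=010000110 Δ3=010000010 | 3Δ
t=5: Δ0=010000010 Δ1=000000010 | 1Δ
t=6: Δ0=000000010 Δ1=010000010 Δ2=010001000 Δ3=010001100 | 3Δ
t=7: Δ0=010001100 Δ1=000001100 | 1Δ
t=8: Δ0=000001100 Δ1=010001100 Δ2=010000110 Δ3=010000010 | 3Δ
t=9: Δ0=010000010 Δ1=000000010 | 1Δ
t=10: Δ0=000000010 Δ1=010000010 Δ2=010001000 Δ3=010001100 | 3Δ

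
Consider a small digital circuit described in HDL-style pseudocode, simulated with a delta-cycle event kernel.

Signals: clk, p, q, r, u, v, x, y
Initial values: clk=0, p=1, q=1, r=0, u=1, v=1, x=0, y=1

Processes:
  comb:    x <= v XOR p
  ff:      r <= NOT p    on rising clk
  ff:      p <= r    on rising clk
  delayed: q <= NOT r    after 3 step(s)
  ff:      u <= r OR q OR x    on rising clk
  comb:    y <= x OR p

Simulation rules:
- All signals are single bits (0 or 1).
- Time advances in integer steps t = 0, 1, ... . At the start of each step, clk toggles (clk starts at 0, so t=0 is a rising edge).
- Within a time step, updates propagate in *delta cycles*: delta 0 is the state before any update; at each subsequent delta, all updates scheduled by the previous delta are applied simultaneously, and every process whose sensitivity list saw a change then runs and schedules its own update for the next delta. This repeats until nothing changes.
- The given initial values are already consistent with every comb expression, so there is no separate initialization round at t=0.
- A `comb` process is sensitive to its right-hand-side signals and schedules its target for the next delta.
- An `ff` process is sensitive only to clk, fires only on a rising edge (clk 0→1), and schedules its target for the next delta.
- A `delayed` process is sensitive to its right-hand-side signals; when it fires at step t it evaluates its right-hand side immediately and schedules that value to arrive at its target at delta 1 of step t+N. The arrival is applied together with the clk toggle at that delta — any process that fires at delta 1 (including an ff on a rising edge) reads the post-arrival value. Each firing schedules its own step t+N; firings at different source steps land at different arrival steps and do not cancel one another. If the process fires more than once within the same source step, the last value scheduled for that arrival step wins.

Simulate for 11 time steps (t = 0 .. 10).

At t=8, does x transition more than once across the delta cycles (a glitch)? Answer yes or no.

t0.Δ0 y=1 v=1 clk=0 p=1 q=1 x=0 u=1 r=0
t0.Δ1 y=1 v=1 clk=1 p=1 q=1 x=0 u=1 r=0
t0.Δ2 y=1 v=1 clk=1 p=0 q=1 x=0 u=1 r=0
t0.Δ3 y=0 v=1 clk=1 p=0 q=1 x=1 u=1 r=0
t0.Δ4 y=1 v=1 clk=1 p=0 q=1 x=1 u=1 r=0
t1.Δ0 y=1 v=1 clk=1 p=0 q=1 x=1 u=1 r=0
t1.Δ1 y=1 v=1 clk=0 p=0 q=1 x=1 u=1 r=0
t2.Δ0 y=1 v=1 clk=0 p=0 q=1 x=1 u=1 r=0
t2.Δ1 y=1 v=1 clk=1 p=0 q=1 x=1 u=1 r=0
t2.Δ2 y=1 v=1 clk=1 p=0 q=1 x=1 u=1 r=1
t3.Δ0 y=1 v=1 clk=1 p=0 q=1 x=1 u=1 r=1
t3.Δ1 y=1 v=1 clk=0 p=0 q=1 x=1 u=1 r=1
t4.Δ0 y=1 v=1 clk=0 p=0 q=1 x=1 u=1 r=1
t4.Δ1 y=1 v=1 clk=1 p=0 q=1 x=1 u=1 r=1
t4.Δ2 y=1 v=1 clk=1 p=1 q=1 x=1 u=1 r=1
t4.Δ3 y=1 v=1 clk=1 p=1 q=1 x=0 u=1 r=1
t5.Δ0 y=1 v=1 clk=1 p=1 q=1 x=0 u=1 r=1
t5.Δ1 y=1 v=1 clk=0 p=1 q=0 x=0 u=1 r=1
t6.Δ0 y=1 v=1 clk=0 p=1 q=0 x=0 u=1 r=1
t6.Δ1 y=1 v=1 clk=1 p=1 q=0 x=0 u=1 r=1
t6.Δ2 y=1 v=1 clk=1 p=1 q=0 x=0 u=1 r=0
t7.Δ0 y=1 v=1 clk=1 p=1 q=0 x=0 u=1 r=0
t7.Δ1 y=1 v=1 clk=0 p=1 q=0 x=0 u=1 r=0
t8.Δ0 y=1 v=1 clk=0 p=1 q=0 x=0 u=1 r=0
t8.Δ1 y=1 v=1 clk=1 p=1 q=0 x=0 u=1 r=0
t8.Δ2 y=1 v=1 clk=1 p=0 q=0 x=0 u=0 r=0
t8.Δ3 y=0 v=1 clk=1 p=0 q=0 x=1 u=0 r=0
t8.Δ4 y=1 v=1 clk=1 p=0 q=0 x=1 u=0 r=0
t9.Δ0 y=1 v=1 clk=1 p=0 q=0 x=1 u=0 r=0
t9.Δ1 y=1 v=1 clk=0 p=0 q=1 x=1 u=0 r=0
t10.Δ0 y=1 v=1 clk=0 p=0 q=1 x=1 u=0 r=0
t10.Δ1 y=1 v=1 clk=1 p=0 q=1 x=1 u=0 r=0
t10.Δ2 y=1 v=1 clk=1 p=0 q=1 x=1 u=1 r=1

no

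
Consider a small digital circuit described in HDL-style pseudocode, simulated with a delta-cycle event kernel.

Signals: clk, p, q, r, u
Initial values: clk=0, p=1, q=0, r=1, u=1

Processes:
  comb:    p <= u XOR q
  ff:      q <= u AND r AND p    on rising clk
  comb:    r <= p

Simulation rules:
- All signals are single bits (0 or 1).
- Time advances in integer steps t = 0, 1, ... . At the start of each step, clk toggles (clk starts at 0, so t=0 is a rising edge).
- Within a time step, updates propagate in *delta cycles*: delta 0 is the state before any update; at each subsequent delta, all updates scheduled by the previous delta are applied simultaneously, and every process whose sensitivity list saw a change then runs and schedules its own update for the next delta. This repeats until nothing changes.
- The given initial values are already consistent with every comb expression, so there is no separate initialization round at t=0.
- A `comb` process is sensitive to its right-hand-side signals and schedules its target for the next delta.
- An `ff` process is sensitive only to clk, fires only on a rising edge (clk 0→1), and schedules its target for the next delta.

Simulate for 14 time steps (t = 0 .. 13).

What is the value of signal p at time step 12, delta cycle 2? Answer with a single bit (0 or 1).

[bits: r,p,u,q,clk]
t=0: Δ0=11100 Δ1=11101 Δ2=11111 Δ3=10111 Δ4=00111 | 4Δ
t=1: Δ0=00111 Δ1=00110 | 1Δ
t=2: Δ0=00110 Δ1=00111 Δ2=00101 Δ3=01101 Δ4=11101 | 4Δ
t=3: Δ0=11101 Δ1=11100 | 1Δ
t=4: Δ0=11100 Δ1=11101 Δ2=11111 Δ3=10111 Δ4=00111 | 4Δ
t=5: Δ0=00111 Δ1=00110 | 1Δ
t=6: Δ0=00110 Δ1=00111 Δ2=00101 Δ3=01101 Δ4=11101 | 4Δ
t=7: Δ0=11101 Δ1=11100 | 1Δ
t=8: Δ0=11100 Δ1=11101 Δ2=11111 Δ3=10111 Δ4=00111 | 4Δ
t=9: Δ0=00111 Δ1=00110 | 1Δ
t=10: Δ0=00110 Δ1=00111 Δ2=00101 Δ3=01101 Δ4=11101 | 4Δ
t=11: Δ0=11101 Δ1=11100 | 1Δ
t=12: Δ0=11100 Δ1=11101 Δ2=11111 Δ3=10111 Δ4=00111 | 4Δ
t=13: Δ0=00111 Δ1=00110 | 1Δ

1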